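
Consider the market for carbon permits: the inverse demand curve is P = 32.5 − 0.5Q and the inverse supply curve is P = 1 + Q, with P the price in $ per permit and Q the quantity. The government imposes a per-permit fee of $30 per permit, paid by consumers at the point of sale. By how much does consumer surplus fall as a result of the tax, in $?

Consumer surplus falls by $110.

Inverting to Q(P) form: Qd = 65 − 2P; Qs = P − 1.
Before the tax: set 65 − 2P = P − 1 → P* = $22, Q* = 21.
With the tax collected from consumers, demand (in seller-price terms) shifts: Qd = 65 − 2(P + 30).
Solving gives Q = 1 with consumers paying $32 and suppliers receiving $2 (the $30 wedge).
ΔCS is the trapezoid between Q = 1 and Q = 21 of height $10: ½ · (21 + 1) · 10 = $110.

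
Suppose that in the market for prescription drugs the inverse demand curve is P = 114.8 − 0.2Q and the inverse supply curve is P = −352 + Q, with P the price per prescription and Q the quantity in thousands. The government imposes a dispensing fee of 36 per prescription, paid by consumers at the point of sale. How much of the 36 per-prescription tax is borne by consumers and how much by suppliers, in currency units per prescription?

Inverting to Q(P) form: Qd = 574 − 5P; Qs = P + 352.
Without the tax, 574 − 5P = P + 352 gives 6P = 222, so P* = 37 and Q* = 389.
With the tax collected from consumers, demand (in seller-price terms) shifts: Qd = 574 − 5(P + 36).
Solving gives Q = 359 with consumers paying 43 and suppliers receiving 7 (the 36 wedge).
Burden on consumers: 6; on suppliers: 30. (They sum to 36.)
The less price-elastic side of the market bears the larger share of a per-unit tax.

Consumers bear 6 per prescription; suppliers bear 30 per prescription.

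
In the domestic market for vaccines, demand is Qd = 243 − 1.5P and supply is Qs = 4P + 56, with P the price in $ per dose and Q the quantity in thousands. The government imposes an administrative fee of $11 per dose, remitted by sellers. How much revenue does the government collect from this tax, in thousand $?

Without the tax, 243 − 1.5P = 4P + 56 gives 5.5P = 187, so P* = $34 and Q* = 192.
With the tax collected from sellers, supply shifts: Qs = 4(P − 11) + 56.
Solving gives Q = 180 with buyers paying $42 and sellers receiving $31 (the $11 wedge).
Revenue = t · Q = 11 · 180 = $1980.

Tax revenue = $1980 thousand.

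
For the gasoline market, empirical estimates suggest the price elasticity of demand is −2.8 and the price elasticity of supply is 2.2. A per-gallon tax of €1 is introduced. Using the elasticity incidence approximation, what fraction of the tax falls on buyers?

Buyers' share ≈ 0.44.

Incidence ratio: buyers' share ≈ εs / (εs + |εd|) = 2.2 / (2.2 + 2.8) = 0.44.
Supply is the less elastic side, so buyers bear the smaller share.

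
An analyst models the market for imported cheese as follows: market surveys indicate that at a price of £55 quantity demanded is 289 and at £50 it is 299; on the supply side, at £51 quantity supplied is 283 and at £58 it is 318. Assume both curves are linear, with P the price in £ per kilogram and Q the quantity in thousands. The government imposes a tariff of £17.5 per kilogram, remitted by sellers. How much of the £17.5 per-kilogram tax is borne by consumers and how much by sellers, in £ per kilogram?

Demand slope: (299 − 289)/(50 − 55) = -2, so Qd = 399 − 2P.
Supply slope: (318 − 283)/(58 − 51) = 5, so Qs = 5P + 28.
Without the tax, 399 − 2P = 5P + 28 gives 7P = 371, so P* = £53 and Q* = 293.
With the tax collected from sellers, supply shifts: Qs = 5(P − 17.5) + 28.
New equilibrium: consumers pay £65.5, sellers receive £48, Q = 268. (Wedge: Pb − Ps = 17.5.)
Burden on consumers: £12.5; on sellers: £5. (They sum to £17.5.)
The less price-elastic side of the market bears the larger share of a per-unit tax.

Consumers bear £12.5 per kilogram; sellers bear £5 per kilogram.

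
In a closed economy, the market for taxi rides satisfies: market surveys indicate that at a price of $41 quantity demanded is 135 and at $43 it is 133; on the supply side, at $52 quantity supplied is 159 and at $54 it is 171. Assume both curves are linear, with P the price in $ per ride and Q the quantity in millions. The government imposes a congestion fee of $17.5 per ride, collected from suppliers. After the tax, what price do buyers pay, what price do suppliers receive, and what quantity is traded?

Demand slope: (133 − 135)/(43 − 41) = -1, so Qd = 176 − P.
Supply slope: (171 − 159)/(54 − 52) = 6, so Qs = 6P − 153.
Before the tax: set 176 − P = 6P − 153 → P* = $47, Q* = 129.
With the tax collected from suppliers, supply shifts: Qs = 6(P − 17.5) − 153.
Solving gives Q = 114 with buyers paying $62 and suppliers receiving $44.5 (the $17.5 wedge).
The less price-elastic side of the market bears the larger share of a per-unit tax.

Buyers pay $62; suppliers receive $44.5; quantity = 114.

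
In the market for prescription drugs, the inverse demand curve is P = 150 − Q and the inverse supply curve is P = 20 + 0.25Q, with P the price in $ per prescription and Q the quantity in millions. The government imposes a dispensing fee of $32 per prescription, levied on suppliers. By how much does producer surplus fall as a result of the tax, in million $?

Producer surplus falls by $583.68 million.

Inverting to Q(P) form: Qd = 150 − P; Qs = 4P − 80.
Without the tax, 150 − P = 4P − 80 gives 5P = 230, so P* = $46 and Q* = 104.
With the tax collected from suppliers, supply shifts: Qs = 4(P − 32) − 80.
New equilibrium: buyers pay $71.6, suppliers receive $39.6, Q = 78.4. (Wedge: Pb − Ps = 32.)
ΔPS is the trapezoid between Q = 78.4 and Q = 104 of height $6.4: ½ · (104 + 78.4) · 6.4 = $583.68.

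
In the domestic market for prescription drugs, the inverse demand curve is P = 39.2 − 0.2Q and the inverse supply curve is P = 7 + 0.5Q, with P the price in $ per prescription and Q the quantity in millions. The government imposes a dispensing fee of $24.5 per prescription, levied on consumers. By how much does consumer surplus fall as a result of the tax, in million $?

Inverting to Q(P) form: Qd = 196 − 5P; Qs = 2P − 14.
Before the tax: set 196 − 5P = 2P − 14 → P* = $30, Q* = 46.
With the tax collected from consumers, demand (in seller-price terms) shifts: Qd = 196 − 5(P + 24.5).
Solving gives Q = 11 with consumers paying $37 and producers receiving $12.5 (the $24.5 wedge).
ΔCS is the trapezoid between Q = 11 and Q = 46 of height $7: ½ · (46 + 11) · 7 = $199.5.

Consumer surplus falls by $199.5 million.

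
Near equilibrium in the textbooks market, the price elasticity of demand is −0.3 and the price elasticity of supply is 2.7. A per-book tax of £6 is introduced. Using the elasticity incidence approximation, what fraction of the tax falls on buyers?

Buyers' share ≈ 0.9.

Incidence ratio: buyers' share ≈ εs / (εs + |εd|) = 2.7 / (2.7 + 0.3) = 0.9.
Supply is the more elastic side, so buyers bear the larger share.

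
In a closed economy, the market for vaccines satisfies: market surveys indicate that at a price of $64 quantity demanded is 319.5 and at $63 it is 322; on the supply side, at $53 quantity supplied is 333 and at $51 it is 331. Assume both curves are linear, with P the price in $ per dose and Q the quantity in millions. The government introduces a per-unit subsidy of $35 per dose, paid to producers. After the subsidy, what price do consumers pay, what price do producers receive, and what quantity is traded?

Consumers pay $47; producers receive $82; quantity = 362.

Demand slope: (322 − 319.5)/(63 − 64) = -2.5, so Qd = 479.5 − 2.5P.
Supply slope: (331 − 333)/(51 − 53) = 1, so Qs = P + 280.
Without the subsidy, 479.5 − 2.5P = P + 280 gives 3.5P = 199.5, so P* = $57 and Q* = 337.
With a per-unit subsidy paid to producers, each receives P + 35 per unit sold, so supply becomes Qs = (P + 35) + 280.
Solving gives Q = 362 with consumers paying $47 and producers receiving $82 (the $35 wedge).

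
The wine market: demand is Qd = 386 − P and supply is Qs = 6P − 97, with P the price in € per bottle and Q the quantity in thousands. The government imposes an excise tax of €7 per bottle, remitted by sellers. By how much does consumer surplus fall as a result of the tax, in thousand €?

Consumer surplus falls by €1884 thousand.

Without the tax, 386 − P = 6P − 97 gives 7P = 483, so P* = €69 and Q* = 317.
With the tax collected from sellers, supply shifts: Qs = 6(P − 7) − 97.
Solving gives Q = 311 with consumers paying €75 and sellers receiving €68 (the €7 wedge).
ΔCS is the trapezoid between Q = 311 and Q = 317 of height €6: ½ · (317 + 311) · 6 = €1884.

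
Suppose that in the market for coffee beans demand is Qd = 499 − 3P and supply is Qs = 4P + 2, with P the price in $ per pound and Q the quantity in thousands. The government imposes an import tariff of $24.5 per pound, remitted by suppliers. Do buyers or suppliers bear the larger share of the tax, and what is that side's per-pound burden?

Buyers bear the larger share: $14 per pound.

Without the tax, 499 − 3P = 4P + 2 gives 7P = 497, so P* = $71 and Q* = 286.
With the tax collected from suppliers, supply shifts: Qs = 4(P − 24.5) + 2.
Solving gives Q = 244 with buyers paying $85 and suppliers receiving $60.5 (the $24.5 wedge).
Per-pound burden: buyers $14, suppliers $10.5.
Buyers take the larger share because demand is less price-elastic here (demand slope 3 vs supply slope 4).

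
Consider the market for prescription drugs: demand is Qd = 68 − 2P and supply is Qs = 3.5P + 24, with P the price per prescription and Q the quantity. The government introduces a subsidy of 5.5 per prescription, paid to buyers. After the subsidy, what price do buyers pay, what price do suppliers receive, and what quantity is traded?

Buyers pay 4.5; suppliers receive 10; quantity = 59.

Without the subsidy, 68 − 2P = 3.5P + 24 gives 5.5P = 44, so P* = 8 and Q* = 52.
With a per-unit subsidy paid to buyers, each effectively pays P − 5.5, so demand becomes Qd = 68 − 2(P − 5.5).
New equilibrium: buyers pay 4.5, suppliers receive 10, Q = 59. (Wedge: Pb − Ps = −5.5.)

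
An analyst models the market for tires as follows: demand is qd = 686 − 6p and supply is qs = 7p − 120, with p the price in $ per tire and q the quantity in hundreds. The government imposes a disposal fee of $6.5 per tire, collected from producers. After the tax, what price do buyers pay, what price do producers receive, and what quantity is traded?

Without the tax, 686 − 6p = 7p − 120 gives 13p = 806, so p* = $62 and q* = 314.
With the tax collected from producers, supply shifts: qs = 7(p − 6.5) − 120.
New equilibrium: buyers pay $65.5, producers receive $59, q = 293. (Wedge: pb − ps = 6.5.)

Buyers pay $65.5; producers receive $59; quantity = 293.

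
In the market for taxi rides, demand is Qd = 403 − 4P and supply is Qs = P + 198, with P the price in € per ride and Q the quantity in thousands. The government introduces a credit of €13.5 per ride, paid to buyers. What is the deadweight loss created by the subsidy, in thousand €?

Before the subsidy: set 403 − 4P = P + 198 → P* = €41, Q* = 239.
With a per-unit subsidy paid to buyers, each effectively pays P − 13.5, so demand becomes Qd = 403 − 4(P − 13.5).
Solving gives Q = 249.8 with buyers paying €38.3 and producers receiving €51.8 (the €13.5 wedge).
Quantity rises by |ΔQ| = |239 − 249.8| = 10.8.
DWL = ½ · t · |ΔQ| = ½ · 13.5 · 10.8 = €72.9.

Deadweight loss = €72.9 thousand.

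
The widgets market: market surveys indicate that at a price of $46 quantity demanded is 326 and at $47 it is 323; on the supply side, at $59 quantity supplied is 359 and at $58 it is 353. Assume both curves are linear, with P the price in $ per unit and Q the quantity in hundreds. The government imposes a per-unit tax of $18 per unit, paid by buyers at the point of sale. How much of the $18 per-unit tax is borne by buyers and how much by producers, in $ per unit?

Demand slope: (323 − 326)/(47 − 46) = -3, so Qd = 464 − 3P.
Supply slope: (353 − 359)/(58 − 59) = 6, so Qs = 6P + 5.
Without the tax, 464 − 3P = 6P + 5 gives 9P = 459, so P* = $51 and Q* = 311.
With the tax collected from buyers, demand (in seller-price terms) shifts: Qd = 464 − 3(P + 18).
New equilibrium: buyers pay $63, producers receive $45, Q = 275. (Wedge: Pb − Ps = 18.)
Burden on buyers: $12; on producers: $6. (They sum to $18.)
The less price-elastic side of the market bears the larger share of a per-unit tax.

Buyers bear $12 per unit; producers bear $6 per unit.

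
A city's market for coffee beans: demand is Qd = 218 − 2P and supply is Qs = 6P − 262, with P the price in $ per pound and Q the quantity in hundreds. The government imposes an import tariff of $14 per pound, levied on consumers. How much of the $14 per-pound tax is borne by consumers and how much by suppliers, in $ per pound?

Consumers bear $10.5 per pound; suppliers bear $3.5 per pound.

Without the tax, 218 − 2P = 6P − 262 gives 8P = 480, so P* = $60 and Q* = 98.
With the tax collected from consumers, demand (in seller-price terms) shifts: Qd = 218 − 2(P + 14).
New equilibrium: consumers pay $70.5, suppliers receive $56.5, Q = 77. (Wedge: Pb − Ps = 14.)
Burden on consumers: $10.5; on suppliers: $3.5. (They sum to $14.)
The less price-elastic side of the market bears the larger share of a per-unit tax.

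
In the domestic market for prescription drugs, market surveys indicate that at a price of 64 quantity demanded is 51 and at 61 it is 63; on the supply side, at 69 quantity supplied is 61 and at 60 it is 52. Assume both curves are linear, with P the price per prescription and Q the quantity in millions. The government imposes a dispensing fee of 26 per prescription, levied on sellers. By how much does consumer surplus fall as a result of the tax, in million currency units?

Demand slope: (63 − 51)/(61 − 64) = -4, so Qd = 307 − 4P.
Supply slope: (52 − 61)/(60 − 69) = 1, so Qs = P − 8.
Without the tax, 307 − 4P = P − 8 gives 5P = 315, so P* = 63 and Q* = 55.
With the tax collected from sellers, supply shifts: Qs = (P − 26) − 8.
Solving gives Q = 34.2 with consumers paying 68.2 and sellers receiving 42.2 (the 26 wedge).
ΔCS is the trapezoid between Q = 34.2 and Q = 55 of height 5.2: ½ · (55 + 34.2) · 5.2 = 231.92.

Consumer surplus falls by 231.92 million.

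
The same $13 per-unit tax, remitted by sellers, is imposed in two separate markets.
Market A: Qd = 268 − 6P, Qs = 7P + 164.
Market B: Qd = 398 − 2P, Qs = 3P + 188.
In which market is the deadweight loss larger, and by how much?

Market A: pre-tax P* = $8, Q* = 220; post-tax Q = 178; deadweight loss = $273.
Market B: pre-tax P* = $42, Q* = 314; post-tax Q = 298.4; deadweight loss = $101.4.
Difference: $273 vs $101.4 → market A is larger by $171.6.

Market A, by $171.6.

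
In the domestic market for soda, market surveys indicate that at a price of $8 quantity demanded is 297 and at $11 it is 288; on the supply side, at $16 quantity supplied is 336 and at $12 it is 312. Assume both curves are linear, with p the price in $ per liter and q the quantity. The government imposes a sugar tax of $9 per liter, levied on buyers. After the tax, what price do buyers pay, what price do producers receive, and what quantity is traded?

Demand slope: (288 − 297)/(11 − 8) = -3, so qd = 321 − 3p.
Supply slope: (312 − 336)/(12 − 16) = 6, so qs = 6p + 240.
Before the tax: set 321 − 3p = 6p + 240 → p* = $9, q* = 294.
With the tax collected from buyers, demand (in seller-price terms) shifts: qd = 321 − 3(p + 9).
Solving gives q = 276 with buyers paying $15 and producers receiving $6 (the $9 wedge).

Buyers pay $15; producers receive $6; quantity = 276.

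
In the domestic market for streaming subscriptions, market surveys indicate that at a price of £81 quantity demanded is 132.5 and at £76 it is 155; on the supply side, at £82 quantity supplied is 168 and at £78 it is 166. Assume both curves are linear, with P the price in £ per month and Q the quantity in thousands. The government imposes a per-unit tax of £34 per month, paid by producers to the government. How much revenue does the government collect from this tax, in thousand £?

Demand slope: (155 − 132.5)/(76 − 81) = -4.5, so Qd = 497 − 4.5P.
Supply slope: (166 − 168)/(78 − 82) = 0.5, so Qs = 0.5P + 127.
Before the tax: set 497 − 4.5P = 0.5P + 127 → P* = £74, Q* = 164.
With the tax collected from producers, supply shifts: Qs = 0.5(P − 34) + 127.
Solving gives Q = 148.7 with buyers paying £77.4 and producers receiving £43.4 (the £34 wedge).
Revenue = t · Q = 34 · 148.7 = £5055.8.

Tax revenue = £5055.8 thousand.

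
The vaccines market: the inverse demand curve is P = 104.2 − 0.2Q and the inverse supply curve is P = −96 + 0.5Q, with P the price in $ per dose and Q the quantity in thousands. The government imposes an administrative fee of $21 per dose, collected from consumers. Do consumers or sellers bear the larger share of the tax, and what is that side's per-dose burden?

Sellers bear the larger share: $15 per dose.

Inverting to Q(P) form: Qd = 521 − 5P; Qs = 2P + 192.
Before the tax: set 521 − 5P = 2P + 192 → P* = $47, Q* = 286.
With the tax collected from consumers, demand (in seller-price terms) shifts: Qd = 521 − 5(P + 21).
New equilibrium: consumers pay $53, sellers receive $32, Q = 256. (Wedge: Pb − Ps = 21.)
Per-dose burden: consumers $6, sellers $15.
Sellers take the larger share because supply is less price-elastic here (demand slope 5 vs supply slope 2).
The less price-elastic side of the market bears the larger share of a per-unit tax.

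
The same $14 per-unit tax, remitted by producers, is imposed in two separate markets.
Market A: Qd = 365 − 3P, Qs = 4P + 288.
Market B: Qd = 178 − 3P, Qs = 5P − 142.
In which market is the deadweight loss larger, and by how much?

Market B, by $15.75.

Market A: pre-tax P* = $11, Q* = 332; post-tax Q = 308; deadweight loss = $168.
Market B: pre-tax P* = $40, Q* = 58; post-tax Q = 31.75; deadweight loss = $183.75.
Difference: $168 vs $183.75 → market B is larger by $15.75.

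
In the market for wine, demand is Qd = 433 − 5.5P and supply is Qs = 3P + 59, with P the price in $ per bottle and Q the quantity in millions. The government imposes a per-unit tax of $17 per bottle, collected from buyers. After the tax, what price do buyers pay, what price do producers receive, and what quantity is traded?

Buyers pay $50; producers receive $33; quantity = 158.

Before the tax: set 433 − 5.5P = 3P + 59 → P* = $44, Q* = 191.
With the tax collected from buyers, demand (in seller-price terms) shifts: Qd = 433 − 5.5(P + 17).
Solving gives Q = 158 with buyers paying $50 and producers receiving $33 (the $17 wedge).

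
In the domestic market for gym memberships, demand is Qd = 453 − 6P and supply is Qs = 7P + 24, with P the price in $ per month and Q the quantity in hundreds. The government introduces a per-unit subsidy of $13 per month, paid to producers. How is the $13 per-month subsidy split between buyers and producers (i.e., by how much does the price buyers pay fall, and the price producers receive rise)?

Before the subsidy: set 453 − 6P = 7P + 24 → P* = $33, Q* = 255.
With a per-unit subsidy paid to producers, each receives P + 13 per unit sold, so supply becomes Qs = 7(P + 13) + 24.
New equilibrium: buyers pay $26, producers receive $39, Q = 297. (Wedge: Pb − Ps = −13.)
Gain to buyers: $7; to producers: $6. (They sum to $13.)

Buyers gain $7 per month; producers gain $6 per month.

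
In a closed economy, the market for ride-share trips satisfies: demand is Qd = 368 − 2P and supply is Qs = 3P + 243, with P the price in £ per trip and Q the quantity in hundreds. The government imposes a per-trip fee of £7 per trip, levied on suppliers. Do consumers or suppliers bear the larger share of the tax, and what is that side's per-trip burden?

Without the tax, 368 − 2P = 3P + 243 gives 5P = 125, so P* = £25 and Q* = 318.
With the tax collected from suppliers, supply shifts: Qs = 3(P − 7) + 243.
Solving gives Q = 309.6 with consumers paying £29.2 and suppliers receiving £22.2 (the £7 wedge).
Per-trip burden: consumers £4.2, suppliers £2.8.
Consumers take the larger share because demand is less price-elastic here (demand slope 2 vs supply slope 3).

Consumers bear the larger share: £4.2 per trip.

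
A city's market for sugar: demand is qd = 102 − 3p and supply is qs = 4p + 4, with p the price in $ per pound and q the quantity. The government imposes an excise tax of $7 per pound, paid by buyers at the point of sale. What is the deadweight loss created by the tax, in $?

Deadweight loss = $42.

Without the tax, 102 − 3p = 4p + 4 gives 7p = 98, so p* = $14 and q* = 60.
With the tax collected from buyers, demand (in seller-price terms) shifts: qd = 102 − 3(p + 7).
Solving gives q = 48 with buyers paying $18 and sellers receiving $11 (the $7 wedge).
Quantity falls by |ΔQ| = |60 − 48| = 12.
DWL = ½ · t · |ΔQ| = ½ · 7 · 12 = $42.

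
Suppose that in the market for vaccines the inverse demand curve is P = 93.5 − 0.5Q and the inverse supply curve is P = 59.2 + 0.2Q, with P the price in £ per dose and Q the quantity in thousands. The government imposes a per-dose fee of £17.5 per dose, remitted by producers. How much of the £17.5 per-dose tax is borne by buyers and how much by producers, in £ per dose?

Buyers bear £12.5 per dose; producers bear £5 per dose.

Rewrite in direct form: Qd = 187 − 2P and Qs = 5P − 296.
Before the tax: set 187 − 2P = 5P − 296 → P* = £69, Q* = 49.
With the tax collected from producers, supply shifts: Qs = 5(P − 17.5) − 296.
New equilibrium: buyers pay £81.5, producers receive £64, Q = 24. (Wedge: Pb − Ps = 17.5.)
Burden on buyers: £12.5; on producers: £5. (They sum to £17.5.)
The less price-elastic side of the market bears the larger share of a per-unit tax.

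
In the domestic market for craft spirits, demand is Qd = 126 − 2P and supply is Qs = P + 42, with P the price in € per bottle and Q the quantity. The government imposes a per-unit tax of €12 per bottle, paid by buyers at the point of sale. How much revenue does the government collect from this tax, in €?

Tax revenue = €744.

Without the tax, 126 − 2P = P + 42 gives 3P = 84, so P* = €28 and Q* = 70.
With the tax collected from buyers, demand (in seller-price terms) shifts: Qd = 126 − 2(P + 12).
Solving gives Q = 62 with buyers paying €32 and sellers receiving €20 (the €12 wedge).
Revenue = t · Q = 12 · 62 = €744.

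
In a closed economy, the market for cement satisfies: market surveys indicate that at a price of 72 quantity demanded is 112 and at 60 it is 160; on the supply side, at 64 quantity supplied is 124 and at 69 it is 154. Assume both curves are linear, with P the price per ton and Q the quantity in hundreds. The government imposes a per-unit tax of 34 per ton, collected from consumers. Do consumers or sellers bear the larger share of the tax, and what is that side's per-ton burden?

Consumers bear the larger share: 20.4 per ton.

Demand slope: (160 − 112)/(60 − 72) = -4, so Qd = 400 − 4P.
Supply slope: (154 − 124)/(69 − 64) = 6, so Qs = 6P − 260.
Before the tax: set 400 − 4P = 6P − 260 → P* = 66, Q* = 136.
With the tax collected from consumers, demand (in seller-price terms) shifts: Qd = 400 − 4(P + 34).
Solving gives Q = 54.4 with consumers paying 86.4 and sellers receiving 52.4 (the 34 wedge).
Per-ton burden: consumers 20.4, sellers 13.6.
Consumers take the larger share because demand is less price-elastic here (demand slope 4 vs supply slope 6).
The less price-elastic side of the market bears the larger share of a per-unit tax.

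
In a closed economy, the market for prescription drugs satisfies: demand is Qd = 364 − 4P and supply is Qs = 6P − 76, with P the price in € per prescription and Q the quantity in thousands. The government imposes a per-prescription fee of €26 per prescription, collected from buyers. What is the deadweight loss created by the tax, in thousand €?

Deadweight loss = €811.2 thousand.

Before the tax: set 364 − 4P = 6P − 76 → P* = €44, Q* = 188.
With the tax collected from buyers, demand (in seller-price terms) shifts: Qd = 364 − 4(P + 26).
New equilibrium: buyers pay €59.6, suppliers receive €33.6, Q = 125.6. (Wedge: Pb − Ps = 26.)
Quantity falls by |ΔQ| = |188 − 125.6| = 62.4.
DWL = ½ · t · |ΔQ| = ½ · 26 · 62.4 = €811.2.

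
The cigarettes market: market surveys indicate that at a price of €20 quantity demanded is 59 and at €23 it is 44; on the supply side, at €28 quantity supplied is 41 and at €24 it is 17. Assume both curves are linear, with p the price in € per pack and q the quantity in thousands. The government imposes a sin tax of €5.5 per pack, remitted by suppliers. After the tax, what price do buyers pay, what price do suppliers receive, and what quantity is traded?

Demand slope: (44 − 59)/(23 − 20) = -5, so qd = 159 − 5p.
Supply slope: (17 − 41)/(24 − 28) = 6, so qs = 6p − 127.
Without the tax, 159 − 5p = 6p − 127 gives 11p = 286, so p* = €26 and q* = 29.
With the tax collected from suppliers, supply shifts: qs = 6(p − 5.5) − 127.
New equilibrium: buyers pay €29, suppliers receive €23.5, q = 14. (Wedge: pb − ps = 5.5.)
The less price-elastic side of the market bears the larger share of a per-unit tax.

Buyers pay €29; suppliers receive €23.5; quantity = 14.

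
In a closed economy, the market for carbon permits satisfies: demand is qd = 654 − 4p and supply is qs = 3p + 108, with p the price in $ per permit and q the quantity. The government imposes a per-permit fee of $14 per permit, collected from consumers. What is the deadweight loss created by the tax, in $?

Deadweight loss = $168.

Before the tax: set 654 − 4p = 3p + 108 → p* = $78, q* = 342.
With the tax collected from consumers, demand (in seller-price terms) shifts: qd = 654 − 4(p + 14).
Solving gives q = 318 with consumers paying $84 and suppliers receiving $70 (the $14 wedge).
Quantity falls by |ΔQ| = |342 − 318| = 24.
DWL = ½ · t · |ΔQ| = ½ · 14 · 24 = $168.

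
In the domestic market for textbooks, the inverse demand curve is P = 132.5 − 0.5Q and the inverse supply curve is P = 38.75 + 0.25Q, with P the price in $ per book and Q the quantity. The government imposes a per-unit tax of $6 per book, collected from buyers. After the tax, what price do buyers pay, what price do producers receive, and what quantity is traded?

Inverting to Q(P) form: Qd = 265 − 2P; Qs = 4P − 155.
Without the tax, 265 − 2P = 4P − 155 gives 6P = 420, so P* = $70 and Q* = 125.
With the tax collected from buyers, demand (in seller-price terms) shifts: Qd = 265 − 2(P + 6).
Solving gives Q = 117 with buyers paying $74 and producers receiving $68 (the $6 wedge).

Buyers pay $74; producers receive $68; quantity = 117.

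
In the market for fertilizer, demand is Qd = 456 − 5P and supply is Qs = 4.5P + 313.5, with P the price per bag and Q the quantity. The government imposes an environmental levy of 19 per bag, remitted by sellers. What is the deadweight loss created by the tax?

Before the tax: set 456 − 5P = 4.5P + 313.5 → P* = 15, Q* = 381.
With the tax collected from sellers, supply shifts: Qs = 4.5(P − 19) + 313.5.
Solving gives Q = 336 with consumers paying 24 and sellers receiving 5 (the 19 wedge).
Quantity falls by |ΔQ| = |381 − 336| = 45.
DWL = ½ · t · |ΔQ| = ½ · 19 · 45 = 427.5.

Deadweight loss = 427.5.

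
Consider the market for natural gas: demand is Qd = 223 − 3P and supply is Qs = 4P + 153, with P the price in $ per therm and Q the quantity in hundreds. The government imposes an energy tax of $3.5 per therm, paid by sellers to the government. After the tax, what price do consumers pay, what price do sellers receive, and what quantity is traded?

Without the tax, 223 − 3P = 4P + 153 gives 7P = 70, so P* = $10 and Q* = 193.
With the tax collected from sellers, supply shifts: Qs = 4(P − 3.5) + 153.
New equilibrium: consumers pay $12, sellers receive $8.5, Q = 187. (Wedge: Pb − Ps = 3.5.)
The less price-elastic side of the market bears the larger share of a per-unit tax.

Consumers pay $12; sellers receive $8.5; quantity = 187.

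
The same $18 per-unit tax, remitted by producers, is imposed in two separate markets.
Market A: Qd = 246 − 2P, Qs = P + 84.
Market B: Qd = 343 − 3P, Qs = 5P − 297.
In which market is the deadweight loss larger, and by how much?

Market A: pre-tax P* = $54, Q* = 138; post-tax Q = 126; deadweight loss = $108.
Market B: pre-tax P* = $80, Q* = 103; post-tax Q = 69.25; deadweight loss = $303.75.
Difference: $108 vs $303.75 → market B is larger by $195.75.

Market B, by $195.75.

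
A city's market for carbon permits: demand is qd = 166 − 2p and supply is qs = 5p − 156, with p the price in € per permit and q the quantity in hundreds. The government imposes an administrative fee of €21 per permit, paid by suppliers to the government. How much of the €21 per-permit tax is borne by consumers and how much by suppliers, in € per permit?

Before the tax: set 166 − 2p = 5p − 156 → p* = €46, q* = 74.
With the tax collected from suppliers, supply shifts: qs = 5(p − 21) − 156.
New equilibrium: consumers pay €61, suppliers receive €40, q = 44. (Wedge: pb − ps = 21.)
Burden on consumers: €15; on suppliers: €6. (They sum to €21.)
The less price-elastic side of the market bears the larger share of a per-unit tax.

Consumers bear €15 per permit; suppliers bear €6 per permit.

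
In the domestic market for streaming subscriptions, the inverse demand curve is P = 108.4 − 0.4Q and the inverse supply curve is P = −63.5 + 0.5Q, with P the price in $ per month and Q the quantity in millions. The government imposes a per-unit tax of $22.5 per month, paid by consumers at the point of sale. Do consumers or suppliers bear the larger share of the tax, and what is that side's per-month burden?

Suppliers bear the larger share: $12.5 per month.

Rewrite in direct form: Qd = 271 − 2.5P and Qs = 2P + 127.
Without the tax, 271 − 2.5P = 2P + 127 gives 4.5P = 144, so P* = $32 and Q* = 191.
With the tax collected from consumers, demand (in seller-price terms) shifts: Qd = 271 − 2.5(P + 22.5).
New equilibrium: consumers pay $42, suppliers receive $19.5, Q = 166. (Wedge: Pb − Ps = 22.5.)
Per-month burden: consumers $10, suppliers $12.5.
Suppliers take the larger share because supply is less price-elastic here (demand slope 2.5 vs supply slope 2).
The less price-elastic side of the market bears the larger share of a per-unit tax.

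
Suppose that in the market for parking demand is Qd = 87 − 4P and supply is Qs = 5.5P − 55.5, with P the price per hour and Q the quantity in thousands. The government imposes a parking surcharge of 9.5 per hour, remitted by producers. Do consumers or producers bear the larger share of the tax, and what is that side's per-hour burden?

Consumers bear the larger share: 5.5 per hour.

Before the tax: set 87 − 4P = 5.5P − 55.5 → P* = 15, Q* = 27.
With the tax collected from producers, supply shifts: Qs = 5.5(P − 9.5) − 55.5.
New equilibrium: consumers pay 20.5, producers receive 11, Q = 5. (Wedge: Pb − Ps = 9.5.)
Per-hour burden: consumers 5.5, producers 4.
Consumers take the larger share because demand is less price-elastic here (demand slope 4 vs supply slope 5.5).
The less price-elastic side of the market bears the larger share of a per-unit tax.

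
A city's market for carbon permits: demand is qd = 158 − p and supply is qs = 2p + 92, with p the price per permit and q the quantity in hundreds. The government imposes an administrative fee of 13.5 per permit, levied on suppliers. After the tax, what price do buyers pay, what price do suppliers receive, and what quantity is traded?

Before the tax: set 158 − p = 2p + 92 → p* = 22, q* = 136.
With the tax collected from suppliers, supply shifts: qs = 2(p − 13.5) + 92.
Solving gives q = 127 with buyers paying 31 and suppliers receiving 17.5 (the 13.5 wedge).
The less price-elastic side of the market bears the larger share of a per-unit tax.

Buyers pay 31; suppliers receive 17.5; quantity = 127.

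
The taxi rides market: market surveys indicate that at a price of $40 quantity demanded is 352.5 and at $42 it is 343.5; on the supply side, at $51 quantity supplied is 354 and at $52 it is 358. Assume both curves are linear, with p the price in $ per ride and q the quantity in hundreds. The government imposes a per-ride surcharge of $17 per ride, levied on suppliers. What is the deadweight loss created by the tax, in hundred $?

Deadweight loss = $306 hundred.

Demand slope: (343.5 − 352.5)/(42 − 40) = -4.5, so qd = 532.5 − 4.5p.
Supply slope: (358 − 354)/(52 − 51) = 4, so qs = 4p + 150.
Before the tax: set 532.5 − 4.5p = 4p + 150 → p* = $45, q* = 330.
With the tax collected from suppliers, supply shifts: qs = 4(p − 17) + 150.
New equilibrium: consumers pay $53, suppliers receive $36, q = 294. (Wedge: pb − ps = 17.)
Quantity falls by |ΔQ| = |330 − 294| = 36.
DWL = ½ · t · |ΔQ| = ½ · 17 · 36 = $306.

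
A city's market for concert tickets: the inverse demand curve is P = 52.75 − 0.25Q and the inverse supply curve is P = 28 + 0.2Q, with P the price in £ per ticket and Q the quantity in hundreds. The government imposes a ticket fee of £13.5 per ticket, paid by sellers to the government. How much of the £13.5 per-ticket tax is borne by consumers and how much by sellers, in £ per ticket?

Consumers bear £7.5 per ticket; sellers bear £6 per ticket.

Inverting to Q(P) form: Qd = 211 − 4P; Qs = 5P − 140.
Before the tax: set 211 − 4P = 5P − 140 → P* = £39, Q* = 55.
With the tax collected from sellers, supply shifts: Qs = 5(P − 13.5) − 140.
Solving gives Q = 25 with consumers paying £46.5 and sellers receiving £33 (the £13.5 wedge).
Burden on consumers: £7.5; on sellers: £6. (They sum to £13.5.)
The less price-elastic side of the market bears the larger share of a per-unit tax.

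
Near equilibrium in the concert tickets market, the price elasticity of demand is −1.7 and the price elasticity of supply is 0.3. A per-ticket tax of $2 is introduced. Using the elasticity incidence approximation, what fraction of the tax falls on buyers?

Buyers' share ≈ 0.15.

Incidence ratio: buyers' share ≈ εs / (εs + |εd|) = 0.3 / (0.3 + 1.7) = 0.15.
Supply is the less elastic side, so buyers bear the smaller share.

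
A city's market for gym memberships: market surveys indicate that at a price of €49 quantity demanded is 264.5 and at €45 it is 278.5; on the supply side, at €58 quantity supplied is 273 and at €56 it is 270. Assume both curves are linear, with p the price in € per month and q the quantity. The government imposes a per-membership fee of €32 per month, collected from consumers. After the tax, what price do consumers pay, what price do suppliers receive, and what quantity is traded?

Consumers pay €59.6; suppliers receive €27.6; quantity = 227.4.

Demand slope: (278.5 − 264.5)/(45 − 49) = -3.5, so qd = 436 − 3.5p.
Supply slope: (270 − 273)/(56 − 58) = 1.5, so qs = 1.5p + 186.
Before the tax: set 436 − 3.5p = 1.5p + 186 → p* = €50, q* = 261.
With the tax collected from consumers, demand (in seller-price terms) shifts: qd = 436 − 3.5(p + 32).
New equilibrium: consumers pay €59.6, suppliers receive €27.6, q = 227.4. (Wedge: pb − ps = 32.)
The less price-elastic side of the market bears the larger share of a per-unit tax.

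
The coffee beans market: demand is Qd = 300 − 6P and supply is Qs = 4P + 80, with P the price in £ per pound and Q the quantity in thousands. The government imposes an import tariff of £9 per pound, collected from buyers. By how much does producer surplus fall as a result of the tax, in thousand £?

Without the tax, 300 − 6P = 4P + 80 gives 10P = 220, so P* = £22 and Q* = 168.
With the tax collected from buyers, demand (in seller-price terms) shifts: Qd = 300 − 6(P + 9).
Solving gives Q = 146.4 with buyers paying £25.6 and sellers receiving £16.6 (the £9 wedge).
ΔPS is the trapezoid between Q = 146.4 and Q = 168 of height £5.4: ½ · (168 + 146.4) · 5.4 = £848.88.

Producer surplus falls by £848.88 thousand.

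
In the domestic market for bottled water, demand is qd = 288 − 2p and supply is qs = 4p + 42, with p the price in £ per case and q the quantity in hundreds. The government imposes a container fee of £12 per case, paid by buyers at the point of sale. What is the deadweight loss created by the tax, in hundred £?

Deadweight loss = £96 hundred.

Without the tax, 288 − 2p = 4p + 42 gives 6p = 246, so p* = £41 and q* = 206.
With the tax collected from buyers, demand (in seller-price terms) shifts: qd = 288 − 2(p + 12).
Solving gives q = 190 with buyers paying £49 and producers receiving £37 (the £12 wedge).
Quantity falls by |ΔQ| = |206 − 190| = 16.
DWL = ½ · t · |ΔQ| = ½ · 12 · 16 = £96.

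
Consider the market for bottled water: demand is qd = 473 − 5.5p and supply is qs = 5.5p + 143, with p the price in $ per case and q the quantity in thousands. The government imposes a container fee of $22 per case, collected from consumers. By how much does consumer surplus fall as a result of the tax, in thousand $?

Before the tax: set 473 − 5.5p = 5.5p + 143 → p* = $30, q* = 308.
With the tax collected from consumers, demand (in seller-price terms) shifts: qd = 473 − 5.5(p + 22).
New equilibrium: consumers pay $41, suppliers receive $19, q = 247.5. (Wedge: pb − ps = 22.)
ΔCS is the trapezoid between Q = 247.5 and Q = 308 of height $11: ½ · (308 + 247.5) · 11 = $3055.25.

Consumer surplus falls by $3055.25 thousand.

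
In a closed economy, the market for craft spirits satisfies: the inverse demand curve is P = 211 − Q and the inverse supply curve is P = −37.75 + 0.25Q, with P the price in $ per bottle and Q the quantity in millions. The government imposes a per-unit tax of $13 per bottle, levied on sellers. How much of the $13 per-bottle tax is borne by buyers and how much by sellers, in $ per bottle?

Buyers bear $10.4 per bottle; sellers bear $2.6 per bottle.

Rewrite in direct form: Qd = 211 − P and Qs = 4P + 151.
Without the tax, 211 − P = 4P + 151 gives 5P = 60, so P* = $12 and Q* = 199.
With the tax collected from sellers, supply shifts: Qs = 4(P − 13) + 151.
New equilibrium: buyers pay $22.4, sellers receive $9.4, Q = 188.6. (Wedge: Pb − Ps = 13.)
Burden on buyers: $10.4; on sellers: $2.6. (They sum to $13.)
The less price-elastic side of the market bears the larger share of a per-unit tax.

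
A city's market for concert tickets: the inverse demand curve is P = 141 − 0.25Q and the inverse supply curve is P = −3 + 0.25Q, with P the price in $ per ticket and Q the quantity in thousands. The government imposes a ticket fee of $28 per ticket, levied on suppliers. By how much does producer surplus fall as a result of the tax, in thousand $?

Producer surplus falls by $3640 thousand.

Inverting to Q(P) form: Qd = 564 − 4P; Qs = 4P + 12.
Without the tax, 564 − 4P = 4P + 12 gives 8P = 552, so P* = $69 and Q* = 288.
With the tax collected from suppliers, supply shifts: Qs = 4(P − 28) + 12.
Solving gives Q = 232 with buyers paying $83 and suppliers receiving $55 (the $28 wedge).
ΔPS is the trapezoid between Q = 232 and Q = 288 of height $14: ½ · (288 + 232) · 14 = $3640.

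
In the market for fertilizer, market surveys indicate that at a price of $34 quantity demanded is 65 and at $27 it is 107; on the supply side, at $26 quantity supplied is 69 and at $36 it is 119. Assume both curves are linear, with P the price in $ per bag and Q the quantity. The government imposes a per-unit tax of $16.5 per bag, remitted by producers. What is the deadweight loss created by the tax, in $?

Deadweight loss = $371.25.

Demand slope: (107 − 65)/(27 − 34) = -6, so Qd = 269 − 6P.
Supply slope: (119 − 69)/(36 − 26) = 5, so Qs = 5P − 61.
Before the tax: set 269 − 6P = 5P − 61 → P* = $30, Q* = 89.
With the tax collected from producers, supply shifts: Qs = 5(P − 16.5) − 61.
Solving gives Q = 44 with consumers paying $37.5 and producers receiving $21 (the $16.5 wedge).
Quantity falls by |ΔQ| = |89 − 44| = 45.
DWL = ½ · t · |ΔQ| = ½ · 16.5 · 45 = $371.25.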